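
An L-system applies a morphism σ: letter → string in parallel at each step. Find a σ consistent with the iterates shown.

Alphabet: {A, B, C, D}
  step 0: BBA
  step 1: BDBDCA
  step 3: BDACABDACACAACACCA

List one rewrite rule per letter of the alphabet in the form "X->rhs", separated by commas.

A->CA, B->BD, C->AC, D->A

  step 0 ⇒ step 1: BBA ⇒ BD·BD·CA
    A ↦ CA
    B ↦ BD
    C ↦ AC  (constrained at step 1)
    D ↦ A  (constrained at step 1)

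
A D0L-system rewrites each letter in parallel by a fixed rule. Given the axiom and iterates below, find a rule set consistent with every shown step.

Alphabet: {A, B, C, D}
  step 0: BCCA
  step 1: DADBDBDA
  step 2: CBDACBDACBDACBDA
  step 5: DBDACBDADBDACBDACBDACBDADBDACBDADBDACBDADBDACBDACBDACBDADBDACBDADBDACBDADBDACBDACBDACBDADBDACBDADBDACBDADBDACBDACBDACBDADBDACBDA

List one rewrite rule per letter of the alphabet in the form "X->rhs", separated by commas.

  step 1 ⇒ step 2: DADBDBDA ⇒ CB·DA·CB·DA·CB·DA·CB·DA
    A ↦ DA
    B ↦ DA
    D ↦ CB
  step 0 ⇒ step 1: BCCA ⇒ DA·DB·DB·DA
    C ↦ DB

A->DA, B->DA, C->DB, D->CB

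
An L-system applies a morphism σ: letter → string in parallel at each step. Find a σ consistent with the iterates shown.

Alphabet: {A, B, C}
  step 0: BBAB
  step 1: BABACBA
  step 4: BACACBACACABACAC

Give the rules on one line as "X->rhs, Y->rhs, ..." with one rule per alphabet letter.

  step 0 ⇒ step 1: BBAB ⇒ BA·BA·C·BA
    A ↦ C
    B ↦ BA
    C ↦ A  (constrained at step 1)

A->C, B->BA, C->A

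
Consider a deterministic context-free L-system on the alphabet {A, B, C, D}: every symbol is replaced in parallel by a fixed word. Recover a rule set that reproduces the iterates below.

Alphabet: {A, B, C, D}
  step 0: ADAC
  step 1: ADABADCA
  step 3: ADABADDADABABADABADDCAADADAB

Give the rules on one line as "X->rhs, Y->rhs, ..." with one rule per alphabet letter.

A->AD, B->D, C->CA, D->AB

  step 0 ⇒ step 1: ADAC ⇒ AD·AB·AD·CA
    A ↦ AD
    C ↦ CA
    D ↦ AB
    B ↦ D  (constrained at step 1)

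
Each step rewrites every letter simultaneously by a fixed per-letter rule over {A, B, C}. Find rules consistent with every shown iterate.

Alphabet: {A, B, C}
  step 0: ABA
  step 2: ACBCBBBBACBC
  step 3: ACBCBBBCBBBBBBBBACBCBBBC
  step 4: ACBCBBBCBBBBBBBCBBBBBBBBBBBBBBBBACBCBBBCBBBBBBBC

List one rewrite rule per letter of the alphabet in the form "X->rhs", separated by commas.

  step 3 ⇒ step 4: ACBCBBBCBBBBBBBBACBCBBBC ⇒ AC·BC·BB·BC·BB·BB·BB·BC·BB·BB·BB·BB·BB·BB·BB·BB·AC·BC·BB·BC·BB·BB·BB·BC
    A ↦ AC
    B ↦ BB
    C ↦ BC

A->AC, B->BB, C->BC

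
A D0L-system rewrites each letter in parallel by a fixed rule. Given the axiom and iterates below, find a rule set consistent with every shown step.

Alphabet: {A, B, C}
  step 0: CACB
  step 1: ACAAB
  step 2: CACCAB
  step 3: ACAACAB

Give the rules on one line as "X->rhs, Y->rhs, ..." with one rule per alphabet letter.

A->C, B->AB, C->A

  step 2 ⇒ step 3: CACCAB ⇒ A·C·A·A·C·AB
    A ↦ C
    B ↦ AB
    C ↦ A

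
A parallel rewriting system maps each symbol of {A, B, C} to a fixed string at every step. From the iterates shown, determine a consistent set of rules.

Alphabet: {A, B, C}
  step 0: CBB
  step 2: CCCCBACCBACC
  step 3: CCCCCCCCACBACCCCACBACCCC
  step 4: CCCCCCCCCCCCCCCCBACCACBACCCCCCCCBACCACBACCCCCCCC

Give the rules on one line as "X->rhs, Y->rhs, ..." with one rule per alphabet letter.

  step 3 ⇒ step 4: CCCCCCCCACBACCCCACBACCCC ⇒ CC·CC·CC·CC·CC·CC·CC·CC·BA·CC·AC·BA·CC·CC·CC·CC·BA·CC·AC·BA·CC·CC·CC·CC
    A ↦ BA
    B ↦ AC
    C ↦ CC

A->BA, B->AC, C->CC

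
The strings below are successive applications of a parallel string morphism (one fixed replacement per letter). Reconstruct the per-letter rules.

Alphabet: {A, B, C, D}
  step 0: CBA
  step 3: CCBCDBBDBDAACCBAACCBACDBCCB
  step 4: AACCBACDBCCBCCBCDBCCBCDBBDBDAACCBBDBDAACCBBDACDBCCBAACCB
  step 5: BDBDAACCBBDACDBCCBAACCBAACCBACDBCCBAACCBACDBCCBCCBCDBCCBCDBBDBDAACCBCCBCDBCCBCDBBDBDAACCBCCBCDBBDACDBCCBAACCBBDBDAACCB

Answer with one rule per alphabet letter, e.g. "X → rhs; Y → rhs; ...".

A->BD, B->CCB, C->A, D->CDB

  step 4 ⇒ step 5: AACCBACDBCCBCCBCDBCCBCDBBDBDAACCBBDBDAACCBBDACDBCCBAACCB ⇒ BD·BD·A·A·CCB·BD·A·CDB·CCB·A·A·CCB·A·A·CCB·A·CDB·CCB·A·A·CCB·A·CDB·CCB·CCB·CDB·CCB·CDB·BD·BD·A·A·CCB·CCB·CDB·CCB·CDB·BD·BD·A·A·CCB·CCB·CDB·BD·A·CDB·CCB·A·A·CCB·BD·BD·A·A·CCB
    A ↦ BD
    B ↦ CCB
    C ↦ A
    D ↦ CDB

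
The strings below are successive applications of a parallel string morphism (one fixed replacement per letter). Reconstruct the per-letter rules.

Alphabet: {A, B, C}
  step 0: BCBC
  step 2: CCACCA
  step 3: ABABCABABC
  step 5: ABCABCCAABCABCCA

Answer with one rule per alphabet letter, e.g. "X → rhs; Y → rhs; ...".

A->C, B->A, C->AB

  step 2 ⇒ step 3: CCACCA ⇒ AB·AB·C·AB·AB·C
    A ↦ C
    C ↦ AB
    B ↦ A  (constrained at step 0)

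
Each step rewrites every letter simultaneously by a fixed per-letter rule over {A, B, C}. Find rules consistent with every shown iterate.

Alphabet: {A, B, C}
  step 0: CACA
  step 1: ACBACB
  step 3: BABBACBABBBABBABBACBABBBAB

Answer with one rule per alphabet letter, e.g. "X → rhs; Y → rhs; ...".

  step 0 ⇒ step 1: CACA ⇒ AC·B·AC·B
    A ↦ B
    C ↦ AC
    B ↦ BAB  (constrained at step 1)

A->B, B->BAB, C->AC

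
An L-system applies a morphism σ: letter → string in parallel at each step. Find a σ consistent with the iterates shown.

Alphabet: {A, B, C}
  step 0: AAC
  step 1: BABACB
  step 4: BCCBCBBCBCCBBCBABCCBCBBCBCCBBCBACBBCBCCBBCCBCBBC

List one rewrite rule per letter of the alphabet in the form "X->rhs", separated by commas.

  step 0 ⇒ step 1: AAC ⇒ BA·BA·CB
    A ↦ BA
    C ↦ CB
    B ↦ BC  (constrained at step 1)

A->BA, B->BC, C->CB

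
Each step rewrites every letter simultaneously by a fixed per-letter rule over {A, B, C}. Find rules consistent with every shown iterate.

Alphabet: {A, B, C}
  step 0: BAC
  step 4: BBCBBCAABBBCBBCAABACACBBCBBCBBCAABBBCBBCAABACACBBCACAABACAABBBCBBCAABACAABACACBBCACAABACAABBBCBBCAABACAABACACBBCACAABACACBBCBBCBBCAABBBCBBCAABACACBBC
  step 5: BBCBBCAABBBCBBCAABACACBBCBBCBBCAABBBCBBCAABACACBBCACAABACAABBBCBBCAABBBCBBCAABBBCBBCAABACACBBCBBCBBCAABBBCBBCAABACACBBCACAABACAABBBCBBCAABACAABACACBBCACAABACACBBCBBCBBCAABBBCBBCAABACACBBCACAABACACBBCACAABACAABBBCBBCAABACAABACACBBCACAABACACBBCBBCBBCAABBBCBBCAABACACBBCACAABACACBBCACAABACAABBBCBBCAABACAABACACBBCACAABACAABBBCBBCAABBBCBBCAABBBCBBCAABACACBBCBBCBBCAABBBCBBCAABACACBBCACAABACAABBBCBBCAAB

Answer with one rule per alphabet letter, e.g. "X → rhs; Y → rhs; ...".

  step 4 ⇒ step 5: BBCBBCAABBBCBBCAABACACBBCBBCBBCAABBBCBBCAABACACBBCACAABACAABBBCBBCAABACAABACACBBCACAABACAABBBCBBCAABACAABACACBBCACAABACACBBCBBCBBCAABBBCBBCAABACACBBC ⇒ BBC·BBC·AAB·BBC·BBC·AAB·AC·AC·BBC·BBC·BBC·AAB·BBC·BBC·AAB·AC·AC·BBC·AC·AAB·AC·AAB·BBC·BBC·AAB·BBC·BBC·AAB·BBC·BBC·AAB·AC·AC·BBC·BBC·BBC·AAB·BBC·BBC·AAB·AC·AC·BBC·AC·AAB·AC·AAB·BBC·BBC·AAB·AC·AAB·AC·AC·BBC·AC·AAB·AC·AC·BBC·BBC·BBC·AAB·BBC·BBC·AAB·AC·AC·BBC·AC·AAB·AC·AC·BBC·AC·AAB·AC·AAB·BBC·BBC·AAB·AC·AAB·AC·AC·BBC·AC·AAB·AC·AC·BBC·BBC·BBC·AAB·BBC·BBC·AAB·AC·AC·BBC·AC·AAB·AC·AC·BBC·AC·AAB·AC·AAB·BBC·BBC·AAB·AC·AAB·AC·AC·BBC·AC·AAB·AC·AAB·BBC·BBC·AAB·BBC·BBC·AAB·BBC·BBC·AAB·AC·AC·BBC·BBC·BBC·AAB·BBC·BBC·AAB·AC·AC·BBC·AC·AAB·AC·AAB·BBC·BBC·AAB
    A ↦ AC
    B ↦ BBC
    C ↦ AAB

A->AC, B->BBC, C->AAB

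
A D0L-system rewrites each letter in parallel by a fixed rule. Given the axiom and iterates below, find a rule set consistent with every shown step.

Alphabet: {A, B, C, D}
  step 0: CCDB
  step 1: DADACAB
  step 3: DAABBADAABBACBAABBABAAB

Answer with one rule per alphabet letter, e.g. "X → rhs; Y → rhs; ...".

  step 0 ⇒ step 1: CCDB ⇒ DA·DA·C·AB
    B ↦ AB
    C ↦ DA
    D ↦ C
    A ↦ BA  (constrained at step 1)

A->BA, B->AB, C->DA, D->C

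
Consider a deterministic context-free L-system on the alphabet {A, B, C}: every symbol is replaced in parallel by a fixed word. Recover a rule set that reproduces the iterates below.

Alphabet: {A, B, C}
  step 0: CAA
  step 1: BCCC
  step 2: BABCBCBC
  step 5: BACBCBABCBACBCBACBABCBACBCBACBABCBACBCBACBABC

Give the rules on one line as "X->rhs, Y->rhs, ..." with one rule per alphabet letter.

  step 1 ⇒ step 2: BCCC ⇒ BA·BC·BC·BC
    B ↦ BA
    C ↦ BC
  step 0 ⇒ step 1: CAA ⇒ BC·C·C
    A ↦ C

A->C, B->BA, C->BC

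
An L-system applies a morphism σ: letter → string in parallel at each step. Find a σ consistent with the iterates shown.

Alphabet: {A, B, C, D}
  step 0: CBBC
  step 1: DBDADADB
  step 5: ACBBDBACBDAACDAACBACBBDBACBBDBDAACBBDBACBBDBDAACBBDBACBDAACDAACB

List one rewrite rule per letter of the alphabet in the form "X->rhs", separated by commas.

  step 0 ⇒ step 1: CBBC ⇒ DB·DA·DA·DB
    B ↦ DA
    C ↦ DB
    A ↦ B  (constrained at step 1)
    D ↦ AC  (constrained at step 1)

A->B, B->DA, C->DB, D->AC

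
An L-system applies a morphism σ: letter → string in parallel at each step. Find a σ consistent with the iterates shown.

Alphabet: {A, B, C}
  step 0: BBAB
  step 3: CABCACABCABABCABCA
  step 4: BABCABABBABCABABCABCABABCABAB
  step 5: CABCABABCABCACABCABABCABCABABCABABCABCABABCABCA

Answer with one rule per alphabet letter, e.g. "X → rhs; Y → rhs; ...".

A->B, B->CA, C->BA

  step 4 ⇒ step 5: BABCABABBABCABABCABCABABCABAB ⇒ CA·B·CA·BA·B·CA·B·CA·CA·B·CA·BA·B·CA·B·CA·BA·B·CA·BA·B·CA·B·CA·BA·B·CA·B·CA
    A ↦ B
    B ↦ CA
    C ↦ BA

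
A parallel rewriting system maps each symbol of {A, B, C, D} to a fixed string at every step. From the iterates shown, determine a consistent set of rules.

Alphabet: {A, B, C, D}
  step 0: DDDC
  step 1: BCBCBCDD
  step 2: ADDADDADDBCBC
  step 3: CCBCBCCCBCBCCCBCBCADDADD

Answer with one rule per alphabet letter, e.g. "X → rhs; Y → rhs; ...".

A->CC, B->A, C->DD, D->BC

  step 2 ⇒ step 3: ADDADDADDBCBC ⇒ CC·BC·BC·CC·BC·BC·CC·BC·BC·A·DD·A·DD
    A ↦ CC
    B ↦ A
    C ↦ DD
    D ↦ BC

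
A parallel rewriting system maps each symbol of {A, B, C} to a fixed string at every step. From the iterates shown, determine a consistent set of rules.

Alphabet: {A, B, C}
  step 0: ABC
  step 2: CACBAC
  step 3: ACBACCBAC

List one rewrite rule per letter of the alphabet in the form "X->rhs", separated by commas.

A->B, B->C, C->AC

  step 2 ⇒ step 3: CACBAC ⇒ AC·B·AC·C·B·AC
    A ↦ B
    B ↦ C
    C ↦ AC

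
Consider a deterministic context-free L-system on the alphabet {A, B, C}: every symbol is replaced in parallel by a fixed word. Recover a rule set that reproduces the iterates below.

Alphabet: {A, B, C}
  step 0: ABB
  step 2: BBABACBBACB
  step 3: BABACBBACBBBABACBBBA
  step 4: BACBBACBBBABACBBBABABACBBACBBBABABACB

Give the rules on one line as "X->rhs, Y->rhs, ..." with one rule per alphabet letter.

A->CB, B->BA, C->B

  step 3 ⇒ step 4: BABACBBACBBBABACBBBA ⇒ BA·CB·BA·CB·B·BA·BA·CB·B·BA·BA·BA·CB·BA·CB·B·BA·BA·BA·CB
    A ↦ CB
    B ↦ BA
    C ↦ B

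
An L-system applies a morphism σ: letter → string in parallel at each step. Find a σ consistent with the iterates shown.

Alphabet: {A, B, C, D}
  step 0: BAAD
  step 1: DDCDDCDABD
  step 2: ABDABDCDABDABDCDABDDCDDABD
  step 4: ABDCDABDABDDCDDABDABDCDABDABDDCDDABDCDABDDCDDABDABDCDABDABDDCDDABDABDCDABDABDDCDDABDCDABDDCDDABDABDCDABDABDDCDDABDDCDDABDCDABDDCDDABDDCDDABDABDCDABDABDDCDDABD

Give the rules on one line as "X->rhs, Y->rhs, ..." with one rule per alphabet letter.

A->DCD, B->D, C->CD, D->ABD

  step 1 ⇒ step 2: DDCDDCDABD ⇒ ABD·ABD·CD·ABD·ABD·CD·ABD·DCD·D·ABD
    A ↦ DCD
    B ↦ D
    C ↦ CD
    D ↦ ABD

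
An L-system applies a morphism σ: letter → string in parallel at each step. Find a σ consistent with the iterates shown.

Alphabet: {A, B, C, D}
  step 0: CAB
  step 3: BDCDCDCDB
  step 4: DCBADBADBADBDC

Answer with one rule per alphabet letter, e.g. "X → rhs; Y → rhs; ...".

  step 3 ⇒ step 4: BDCDCDCDB ⇒ DC·B·AD·B·AD·B·AD·B·DC
    B ↦ DC
    C ↦ AD
    D ↦ B
    A ↦ D  (constrained at step 0)

A->D, B->DC, C->AD, D->B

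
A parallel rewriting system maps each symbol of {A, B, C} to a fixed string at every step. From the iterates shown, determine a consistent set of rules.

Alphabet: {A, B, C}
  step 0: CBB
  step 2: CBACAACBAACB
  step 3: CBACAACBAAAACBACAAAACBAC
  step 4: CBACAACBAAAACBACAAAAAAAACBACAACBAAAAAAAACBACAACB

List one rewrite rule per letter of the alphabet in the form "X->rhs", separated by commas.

  step 3 ⇒ step 4: CBACAACBAAAACBACAAAACBAC ⇒ CB·AC·AA·CB·AA·AA·CB·AC·AA·AA·AA·AA·CB·AC·AA·CB·AA·AA·AA·AA·CB·AC·AA·CB
    A ↦ AA
    B ↦ AC
    C ↦ CB

A->AA, B->AC, C->CB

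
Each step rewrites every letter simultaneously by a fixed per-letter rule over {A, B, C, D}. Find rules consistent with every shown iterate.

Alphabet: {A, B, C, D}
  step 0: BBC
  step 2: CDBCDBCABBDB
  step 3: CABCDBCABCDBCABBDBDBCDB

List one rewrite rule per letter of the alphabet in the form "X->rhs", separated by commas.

  step 2 ⇒ step 3: CDBCDBCABBDB ⇒ CAB·C·DB·CAB·C·DB·CAB·B·DB·DB·C·DB
    A ↦ B
    B ↦ DB
    C ↦ CAB
    D ↦ C

A->B, B->DB, C->CAB, D->C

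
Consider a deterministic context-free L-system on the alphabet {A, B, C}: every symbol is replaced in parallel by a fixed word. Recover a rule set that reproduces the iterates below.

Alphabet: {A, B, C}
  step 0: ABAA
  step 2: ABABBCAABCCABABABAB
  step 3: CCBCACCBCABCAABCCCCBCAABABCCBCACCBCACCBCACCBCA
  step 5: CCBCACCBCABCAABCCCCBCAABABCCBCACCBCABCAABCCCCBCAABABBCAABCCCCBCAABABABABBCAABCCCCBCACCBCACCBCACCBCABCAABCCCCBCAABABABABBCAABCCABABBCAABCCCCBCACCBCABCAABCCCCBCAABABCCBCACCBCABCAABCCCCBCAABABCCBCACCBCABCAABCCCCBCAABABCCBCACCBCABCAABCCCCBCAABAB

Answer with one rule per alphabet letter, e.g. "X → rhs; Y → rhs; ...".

  step 2 ⇒ step 3: ABABBCAABCCABABABAB ⇒ CC·BCA·CC·BCA·BCA·AB·CC·CC·BCA·AB·AB·CC·BCA·CC·BCA·CC·BCA·CC·BCA
    A ↦ CC
    B ↦ BCA
    C ↦ AB

A->CC, B->BCA, C->AB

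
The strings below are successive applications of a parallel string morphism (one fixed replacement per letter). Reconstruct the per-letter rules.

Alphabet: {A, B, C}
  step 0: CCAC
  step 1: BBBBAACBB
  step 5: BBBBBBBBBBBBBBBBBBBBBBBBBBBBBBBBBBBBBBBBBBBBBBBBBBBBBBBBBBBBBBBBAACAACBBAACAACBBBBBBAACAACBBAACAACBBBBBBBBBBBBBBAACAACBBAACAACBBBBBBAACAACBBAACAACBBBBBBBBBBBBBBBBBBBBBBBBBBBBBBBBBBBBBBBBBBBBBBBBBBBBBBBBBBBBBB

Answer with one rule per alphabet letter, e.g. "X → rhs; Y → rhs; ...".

  step 0 ⇒ step 1: CCAC ⇒ BB·BB·AAC·BB
    A ↦ AAC
    C ↦ BB
    B ↦ BB  (constrained at step 1)

A->AAC, B->BB, C->BB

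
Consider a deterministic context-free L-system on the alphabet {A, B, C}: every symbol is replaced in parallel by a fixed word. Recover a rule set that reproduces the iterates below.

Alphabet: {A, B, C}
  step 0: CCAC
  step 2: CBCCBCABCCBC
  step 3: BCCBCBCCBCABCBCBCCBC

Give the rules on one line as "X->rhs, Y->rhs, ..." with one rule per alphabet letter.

A->AB, B->C, C->BC

  step 2 ⇒ step 3: CBCCBCABCCBC ⇒ BC·C·BC·BC·C·BC·AB·C·BC·BC·C·BC
    A ↦ AB
    B ↦ C
    C ↦ BC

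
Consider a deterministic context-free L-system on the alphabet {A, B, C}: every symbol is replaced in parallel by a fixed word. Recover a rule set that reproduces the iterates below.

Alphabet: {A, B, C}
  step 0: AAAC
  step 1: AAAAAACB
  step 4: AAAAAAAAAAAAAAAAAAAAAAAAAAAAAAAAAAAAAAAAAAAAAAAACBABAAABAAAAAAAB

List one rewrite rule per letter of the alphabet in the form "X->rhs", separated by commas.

  step 0 ⇒ step 1: AAAC ⇒ AA·AA·AA·CB
    A ↦ AA
    C ↦ CB
    B ↦ AB  (constrained at step 1)

A->AA, B->AB, C->CB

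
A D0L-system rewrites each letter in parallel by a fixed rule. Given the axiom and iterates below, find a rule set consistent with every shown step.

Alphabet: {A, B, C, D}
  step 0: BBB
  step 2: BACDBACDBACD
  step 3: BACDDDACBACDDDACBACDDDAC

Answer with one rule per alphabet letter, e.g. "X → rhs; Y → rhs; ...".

A->CD, B->BA, C->D, D->DAC

  step 2 ⇒ step 3: BACDBACDBACD ⇒ BA·CD·D·DAC·BA·CD·D·DAC·BA·CD·D·DAC
    A ↦ CD
    B ↦ BA
    C ↦ D
    D ↦ DAC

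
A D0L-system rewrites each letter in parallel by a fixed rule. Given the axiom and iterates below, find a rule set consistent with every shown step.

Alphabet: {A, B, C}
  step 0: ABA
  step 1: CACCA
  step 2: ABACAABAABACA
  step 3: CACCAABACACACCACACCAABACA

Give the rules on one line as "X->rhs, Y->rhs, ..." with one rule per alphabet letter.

  step 2 ⇒ step 3: ABACAABAABACA ⇒ CA·C·CA·ABA·CA·CA·C·CA·CA·C·CA·ABA·CA
    A ↦ CA
    B ↦ C
    C ↦ ABA

A->CA, B->C, C->ABA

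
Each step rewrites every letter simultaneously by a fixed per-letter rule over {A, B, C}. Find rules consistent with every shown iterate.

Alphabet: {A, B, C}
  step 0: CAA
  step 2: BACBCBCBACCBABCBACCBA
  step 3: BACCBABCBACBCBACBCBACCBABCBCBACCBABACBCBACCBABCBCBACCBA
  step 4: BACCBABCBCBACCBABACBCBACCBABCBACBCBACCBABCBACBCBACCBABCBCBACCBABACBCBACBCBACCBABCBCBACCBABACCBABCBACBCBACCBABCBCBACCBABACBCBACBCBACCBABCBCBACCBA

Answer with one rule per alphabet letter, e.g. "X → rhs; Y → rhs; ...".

  step 3 ⇒ step 4: BACCBABCBACBCBACBCBACCBABCBCBACCBABACBCBACCBABCBCBACCBA ⇒ BAC·CBA·BC·BC·BAC·CBA·BAC·BC·BAC·CBA·BC·BAC·BC·BAC·CBA·BC·BAC·BC·BAC·CBA·BC·BC·BAC·CBA·BAC·BC·BAC·BC·BAC·CBA·BC·BC·BAC·CBA·BAC·CBA·BC·BAC·BC·BAC·CBA·BC·BC·BAC·CBA·BAC·BC·BAC·BC·BAC·CBA·BC·BC·BAC·CBA
    A ↦ CBA
    B ↦ BAC
    C ↦ BC

A->CBA, B->BAC, C->BC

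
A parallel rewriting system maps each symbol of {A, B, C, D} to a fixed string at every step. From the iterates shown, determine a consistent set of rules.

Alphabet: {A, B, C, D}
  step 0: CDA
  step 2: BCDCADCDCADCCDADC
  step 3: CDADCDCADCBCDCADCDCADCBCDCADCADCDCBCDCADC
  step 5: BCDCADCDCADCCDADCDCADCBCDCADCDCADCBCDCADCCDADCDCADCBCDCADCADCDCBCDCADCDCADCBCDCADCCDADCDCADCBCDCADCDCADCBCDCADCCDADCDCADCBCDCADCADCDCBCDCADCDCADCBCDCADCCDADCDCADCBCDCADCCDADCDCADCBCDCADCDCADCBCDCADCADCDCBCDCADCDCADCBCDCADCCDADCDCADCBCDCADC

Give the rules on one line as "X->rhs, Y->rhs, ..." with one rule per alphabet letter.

A->BC, B->CD, C->ADC, D->DC

  step 2 ⇒ step 3: BCDCADCDCADCCDADC ⇒ CD·ADC·DC·ADC·BC·DC·ADC·DC·ADC·BC·DC·ADC·ADC·DC·BC·DC·ADC
    A ↦ BC
    B ↦ CD
    C ↦ ADC
    D ↦ DC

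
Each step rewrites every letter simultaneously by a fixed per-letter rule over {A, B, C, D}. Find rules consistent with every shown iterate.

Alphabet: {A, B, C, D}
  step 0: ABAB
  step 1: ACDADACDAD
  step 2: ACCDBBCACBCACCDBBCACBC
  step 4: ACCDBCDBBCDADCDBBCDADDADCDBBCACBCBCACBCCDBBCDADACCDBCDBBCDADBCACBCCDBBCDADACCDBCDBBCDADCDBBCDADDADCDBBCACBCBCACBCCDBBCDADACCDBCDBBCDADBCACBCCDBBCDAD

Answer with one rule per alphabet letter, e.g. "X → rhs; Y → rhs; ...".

A->AC, B->DAD, C->CDB, D->BC

  step 1 ⇒ step 2: ACDADACDAD ⇒ AC·CDB·BC·AC·BC·AC·CDB·BC·AC·BC
    A ↦ AC
    C ↦ CDB
    D ↦ BC
  step 0 ⇒ step 1: ABAB ⇒ AC·DAD·AC·DAD
    B ↦ DAD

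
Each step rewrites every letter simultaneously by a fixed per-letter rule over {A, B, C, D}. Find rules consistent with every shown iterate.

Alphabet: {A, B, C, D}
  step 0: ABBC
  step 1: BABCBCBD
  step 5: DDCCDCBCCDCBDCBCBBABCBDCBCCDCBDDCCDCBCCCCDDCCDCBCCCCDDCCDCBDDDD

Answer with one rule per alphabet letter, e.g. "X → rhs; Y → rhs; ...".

  step 0 ⇒ step 1: ABBC ⇒ BAB·CB·CB·D
    A ↦ BAB
    B ↦ CB
    C ↦ D
    D ↦ CC  (constrained at step 1)

A->BAB, B->CB, C->D, D->CC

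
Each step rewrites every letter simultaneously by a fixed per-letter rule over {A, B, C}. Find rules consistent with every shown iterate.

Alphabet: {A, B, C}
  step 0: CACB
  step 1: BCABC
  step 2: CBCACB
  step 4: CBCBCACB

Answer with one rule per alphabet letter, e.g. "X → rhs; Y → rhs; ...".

  step 1 ⇒ step 2: BCABC ⇒ C·B·CA·C·B
    A ↦ CA
    B ↦ C
    C ↦ B

A->CA, B->C, C->B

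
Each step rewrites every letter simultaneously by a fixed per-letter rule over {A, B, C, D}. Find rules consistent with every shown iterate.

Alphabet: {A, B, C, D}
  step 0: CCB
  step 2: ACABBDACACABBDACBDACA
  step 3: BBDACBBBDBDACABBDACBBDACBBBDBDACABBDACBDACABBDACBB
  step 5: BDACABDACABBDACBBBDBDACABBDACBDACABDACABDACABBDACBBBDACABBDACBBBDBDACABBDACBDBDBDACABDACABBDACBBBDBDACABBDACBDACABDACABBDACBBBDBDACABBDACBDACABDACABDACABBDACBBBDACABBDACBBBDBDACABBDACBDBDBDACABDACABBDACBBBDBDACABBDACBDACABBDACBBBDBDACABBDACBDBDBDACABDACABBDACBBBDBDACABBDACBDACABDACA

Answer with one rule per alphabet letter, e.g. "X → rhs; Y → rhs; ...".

A->BB, B->BD, C->DAC, D->ACA

  step 2 ⇒ step 3: ACABBDACACABBDACBDACA ⇒ BB·DAC·BB·BD·BD·ACA·BB·DAC·BB·DAC·BB·BD·BD·ACA·BB·DAC·BD·ACA·BB·DAC·BB
    A ↦ BB
    B ↦ BD
    C ↦ DAC
    D ↦ ACA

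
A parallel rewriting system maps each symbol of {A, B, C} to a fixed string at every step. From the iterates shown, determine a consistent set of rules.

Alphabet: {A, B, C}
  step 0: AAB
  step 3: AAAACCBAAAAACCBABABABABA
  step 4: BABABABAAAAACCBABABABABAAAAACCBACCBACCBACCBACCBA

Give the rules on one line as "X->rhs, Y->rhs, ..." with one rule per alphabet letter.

A->BA, B->CC, C->AA

  step 3 ⇒ step 4: AAAACCBAAAAACCBABABABABA ⇒ BA·BA·BA·BA·AA·AA·CC·BA·BA·BA·BA·BA·AA·AA·CC·BA·CC·BA·CC·BA·CC·BA·CC·BA
    A ↦ BA
    B ↦ CC
    C ↦ AA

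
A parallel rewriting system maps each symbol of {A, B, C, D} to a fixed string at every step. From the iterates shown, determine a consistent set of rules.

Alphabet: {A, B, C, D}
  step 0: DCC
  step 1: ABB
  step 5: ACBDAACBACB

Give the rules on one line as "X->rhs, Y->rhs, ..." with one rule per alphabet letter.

A->AC, B->D, C->B, D->A

  step 0 ⇒ step 1: DCC ⇒ A·B·B
    C ↦ B
    D ↦ A
    A ↦ AC  (constrained at step 1)
    B ↦ D  (constrained at step 1)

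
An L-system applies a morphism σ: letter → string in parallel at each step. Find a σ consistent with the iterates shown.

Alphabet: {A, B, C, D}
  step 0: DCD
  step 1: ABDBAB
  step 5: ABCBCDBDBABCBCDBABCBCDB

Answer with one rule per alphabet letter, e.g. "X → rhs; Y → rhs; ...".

A->B, B->C, C->DB, D->AB

  step 0 ⇒ step 1: DCD ⇒ AB·DB·AB
    C ↦ DB
    D ↦ AB
    A ↦ B  (constrained at step 1)
    B ↦ C  (constrained at step 1)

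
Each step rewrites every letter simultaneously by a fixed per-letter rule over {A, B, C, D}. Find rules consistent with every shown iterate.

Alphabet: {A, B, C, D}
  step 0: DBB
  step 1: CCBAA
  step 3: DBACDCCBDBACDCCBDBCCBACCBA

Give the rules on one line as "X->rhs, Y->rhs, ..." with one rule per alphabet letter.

A->DB, B->A, C->ACD, D->CCB

  step 0 ⇒ step 1: DBB ⇒ CCB·A·A
    B ↦ A
    D ↦ CCB
    A ↦ DB  (constrained at step 1)
    C ↦ ACD  (constrained at step 1)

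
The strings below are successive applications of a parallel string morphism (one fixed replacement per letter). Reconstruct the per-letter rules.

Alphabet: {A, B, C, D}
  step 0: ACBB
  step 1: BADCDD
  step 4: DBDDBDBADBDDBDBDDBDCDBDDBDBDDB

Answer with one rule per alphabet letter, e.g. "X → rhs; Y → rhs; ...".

A->BA, B->D, C->DC, D->DB

  step 0 ⇒ step 1: ACBB ⇒ BA·DC·D·D
    A ↦ BA
    B ↦ D
    C ↦ DC
    D ↦ DB  (constrained at step 1)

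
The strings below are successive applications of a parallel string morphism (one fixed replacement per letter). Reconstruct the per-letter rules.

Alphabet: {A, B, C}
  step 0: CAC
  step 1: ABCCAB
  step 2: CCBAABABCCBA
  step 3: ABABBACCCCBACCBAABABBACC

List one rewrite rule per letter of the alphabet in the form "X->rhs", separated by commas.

A->CC, B->BA, C->AB

  step 2 ⇒ step 3: CCBAABABCCBA ⇒ AB·AB·BA·CC·CC·BA·CC·BA·AB·AB·BA·CC
    A ↦ CC
    B ↦ BA
    C ↦ AB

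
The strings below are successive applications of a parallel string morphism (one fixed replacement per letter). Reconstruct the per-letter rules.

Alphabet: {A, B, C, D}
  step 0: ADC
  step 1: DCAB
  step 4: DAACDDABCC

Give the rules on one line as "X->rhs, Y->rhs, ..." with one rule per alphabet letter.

  step 0 ⇒ step 1: ADC ⇒ D·C·AB
    A ↦ D
    C ↦ AB
    D ↦ C
    B ↦ AA  (constrained at step 1)

A->D, B->AA, C->AB, D->C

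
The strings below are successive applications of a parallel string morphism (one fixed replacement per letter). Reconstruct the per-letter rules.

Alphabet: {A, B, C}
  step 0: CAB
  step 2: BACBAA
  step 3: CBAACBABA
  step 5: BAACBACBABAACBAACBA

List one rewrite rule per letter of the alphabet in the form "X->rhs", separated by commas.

  step 2 ⇒ step 3: BACBAA ⇒ C·BA·A·C·BA·BA
    A ↦ BA
    B ↦ C
    C ↦ A

A->BA, B->C, C->A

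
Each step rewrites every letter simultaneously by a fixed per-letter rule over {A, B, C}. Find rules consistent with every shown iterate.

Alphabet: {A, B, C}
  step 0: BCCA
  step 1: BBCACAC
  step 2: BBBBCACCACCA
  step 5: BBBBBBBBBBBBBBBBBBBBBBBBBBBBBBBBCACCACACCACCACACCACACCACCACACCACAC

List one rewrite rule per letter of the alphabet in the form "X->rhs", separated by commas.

  step 1 ⇒ step 2: BBCACAC ⇒ BB·BB·CA·C·CA·C·CA
    A ↦ C
    B ↦ BB
    C ↦ CA

A->C, B->BB, C->CA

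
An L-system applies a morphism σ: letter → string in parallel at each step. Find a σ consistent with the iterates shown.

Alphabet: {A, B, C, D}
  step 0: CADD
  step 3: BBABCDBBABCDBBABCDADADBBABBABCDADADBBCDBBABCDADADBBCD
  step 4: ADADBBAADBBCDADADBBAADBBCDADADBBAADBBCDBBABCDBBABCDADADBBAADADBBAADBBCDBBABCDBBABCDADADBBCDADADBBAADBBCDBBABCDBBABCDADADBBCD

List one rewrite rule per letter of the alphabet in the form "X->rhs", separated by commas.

  step 3 ⇒ step 4: BBABCDBBABCDBBABCDADADBBABBABCDADADBBCDBBABCDADADBBCD ⇒ AD·AD·BBA·AD·B·BCD·AD·AD·BBA·AD·B·BCD·AD·AD·BBA·AD·B·BCD·BBA·BCD·BBA·BCD·AD·AD·BBA·AD·AD·BBA·AD·B·BCD·BBA·BCD·BBA·BCD·AD·AD·B·BCD·AD·AD·BBA·AD·B·BCD·BBA·BCD·BBA·BCD·AD·AD·B·BCD
    A ↦ BBA
    B ↦ AD
    C ↦ B
    D ↦ BCD

A->BBA, B->AD, C->B, D->BCD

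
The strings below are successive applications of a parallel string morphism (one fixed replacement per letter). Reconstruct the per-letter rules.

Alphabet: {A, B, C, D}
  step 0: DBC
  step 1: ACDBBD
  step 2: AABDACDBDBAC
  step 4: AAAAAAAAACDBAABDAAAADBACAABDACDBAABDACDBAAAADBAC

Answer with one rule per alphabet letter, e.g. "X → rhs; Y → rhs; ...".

  step 1 ⇒ step 2: ACDBBD ⇒ AA·BD·AC·DB·DB·AC
    A ↦ AA
    B ↦ DB
    C ↦ BD
    D ↦ AC

A->AA, B->DB, C->BD, D->AC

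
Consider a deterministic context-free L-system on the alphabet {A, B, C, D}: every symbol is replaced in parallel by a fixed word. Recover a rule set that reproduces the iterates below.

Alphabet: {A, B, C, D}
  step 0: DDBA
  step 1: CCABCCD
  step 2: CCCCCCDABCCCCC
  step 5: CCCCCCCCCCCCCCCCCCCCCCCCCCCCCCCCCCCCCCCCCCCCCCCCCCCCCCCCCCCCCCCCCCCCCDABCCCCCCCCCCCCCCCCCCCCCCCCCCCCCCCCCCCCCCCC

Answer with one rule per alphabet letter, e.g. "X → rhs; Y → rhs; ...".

A->CCD, B->AB, C->CC, D->C

  step 1 ⇒ step 2: CCABCCD ⇒ CC·CC·CCD·AB·CC·CC·C
    A ↦ CCD
    B ↦ AB
    C ↦ CC
    D ↦ C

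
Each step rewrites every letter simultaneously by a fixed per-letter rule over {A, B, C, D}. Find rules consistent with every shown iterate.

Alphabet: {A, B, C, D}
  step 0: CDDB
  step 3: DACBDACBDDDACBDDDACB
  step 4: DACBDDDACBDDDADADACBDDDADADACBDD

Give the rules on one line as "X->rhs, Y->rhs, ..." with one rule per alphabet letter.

  step 3 ⇒ step 4: DACBDACBDDDACBDDDACB ⇒ DA·CB·D·D·DA·CB·D·D·DA·DA·DA·CB·D·D·DA·DA·DA·CB·D·D
    A ↦ CB
    B ↦ D
    C ↦ D
    D ↦ DA

A->CB, B->D, C->D, D->DA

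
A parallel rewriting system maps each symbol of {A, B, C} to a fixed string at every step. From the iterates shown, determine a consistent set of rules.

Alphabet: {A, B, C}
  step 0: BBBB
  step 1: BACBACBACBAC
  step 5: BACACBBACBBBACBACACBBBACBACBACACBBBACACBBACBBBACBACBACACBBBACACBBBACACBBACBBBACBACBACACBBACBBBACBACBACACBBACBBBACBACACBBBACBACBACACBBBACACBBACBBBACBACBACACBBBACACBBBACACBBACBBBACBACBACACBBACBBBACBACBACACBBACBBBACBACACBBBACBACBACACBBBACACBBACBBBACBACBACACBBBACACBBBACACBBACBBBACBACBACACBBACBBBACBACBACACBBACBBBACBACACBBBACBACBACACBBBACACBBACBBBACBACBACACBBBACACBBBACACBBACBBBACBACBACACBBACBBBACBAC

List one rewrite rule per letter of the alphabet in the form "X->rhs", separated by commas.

A->AC, B->BAC, C->BB

  step 0 ⇒ step 1: BBBB ⇒ BAC·BAC·BAC·BAC
    B ↦ BAC
    A ↦ AC  (constrained at step 1)
    C ↦ BB  (constrained at step 1)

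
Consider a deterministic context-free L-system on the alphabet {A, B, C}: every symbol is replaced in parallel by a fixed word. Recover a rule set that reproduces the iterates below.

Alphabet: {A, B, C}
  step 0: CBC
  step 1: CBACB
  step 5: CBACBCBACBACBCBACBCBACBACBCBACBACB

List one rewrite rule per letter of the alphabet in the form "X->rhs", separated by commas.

  step 0 ⇒ step 1: CBC ⇒ CB·A·CB
    B ↦ A
    C ↦ CB
    A ↦ CB  (constrained at step 1)

A->CB, B->A, C->CB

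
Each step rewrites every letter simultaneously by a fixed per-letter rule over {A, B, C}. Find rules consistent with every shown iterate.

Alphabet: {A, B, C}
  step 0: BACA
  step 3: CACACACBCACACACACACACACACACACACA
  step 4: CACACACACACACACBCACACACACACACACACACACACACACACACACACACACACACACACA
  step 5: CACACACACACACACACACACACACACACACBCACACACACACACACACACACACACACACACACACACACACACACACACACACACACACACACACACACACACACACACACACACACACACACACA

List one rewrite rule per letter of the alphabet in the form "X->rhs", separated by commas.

A->CA, B->CB, C->CA

  step 4 ⇒ step 5: CACACACACACACACBCACACACACACACACACACACACACACACACACACACACACACACACA ⇒ CA·CA·CA·CA·CA·CA·CA·CA·CA·CA·CA·CA·CA·CA·CA·CB·CA·CA·CA·CA·CA·CA·CA·CA·CA·CA·CA·CA·CA·CA·CA·CA·CA·CA·CA·CA·CA·CA·CA·CA·CA·CA·CA·CA·CA·CA·CA·CA·CA·CA·CA·CA·CA·CA·CA·CA·CA·CA·CA·CA·CA·CA·CA·CA
    A ↦ CA
    B ↦ CB
    C ↦ CA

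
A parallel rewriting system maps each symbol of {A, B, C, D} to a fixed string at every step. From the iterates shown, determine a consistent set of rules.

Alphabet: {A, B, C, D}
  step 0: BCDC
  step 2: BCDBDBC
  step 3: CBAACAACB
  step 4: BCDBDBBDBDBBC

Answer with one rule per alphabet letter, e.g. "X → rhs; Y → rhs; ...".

A->DB, B->C, C->B, D->AA

  step 3 ⇒ step 4: CBAACAACB ⇒ B·C·DB·DB·B·DB·DB·B·C
    A ↦ DB
    B ↦ C
    C ↦ B
  step 2 ⇒ step 3: BCDBDBC ⇒ C·B·AA·C·AA·C·B
    D ↦ AA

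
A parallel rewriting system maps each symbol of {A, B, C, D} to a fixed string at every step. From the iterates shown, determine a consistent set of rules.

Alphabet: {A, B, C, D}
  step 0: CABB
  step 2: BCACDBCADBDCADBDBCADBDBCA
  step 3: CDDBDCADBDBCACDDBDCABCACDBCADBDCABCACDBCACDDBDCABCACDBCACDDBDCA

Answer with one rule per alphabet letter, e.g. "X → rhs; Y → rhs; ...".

A->CA, B->CD, C->DBD, D->BCA

  step 2 ⇒ step 3: BCACDBCADBDCADBDBCADBDBCA ⇒ CD·DBD·CA·DBD·BCA·CD·DBD·CA·BCA·CD·BCA·DBD·CA·BCA·CD·BCA·CD·DBD·CA·BCA·CD·BCA·CD·DBD·CA
    A ↦ CA
    B ↦ CD
    C ↦ DBD
    D ↦ BCA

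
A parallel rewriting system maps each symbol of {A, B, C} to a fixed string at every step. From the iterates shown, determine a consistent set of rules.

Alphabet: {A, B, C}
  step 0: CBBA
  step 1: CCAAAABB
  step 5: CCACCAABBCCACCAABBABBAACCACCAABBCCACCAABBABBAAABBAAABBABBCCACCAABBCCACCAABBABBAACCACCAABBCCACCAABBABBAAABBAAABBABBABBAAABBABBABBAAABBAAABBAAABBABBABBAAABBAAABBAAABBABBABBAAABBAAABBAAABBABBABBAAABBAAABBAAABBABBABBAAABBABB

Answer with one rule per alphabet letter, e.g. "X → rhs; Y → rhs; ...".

A->ABB, B->A, C->CCA

  step 0 ⇒ step 1: CBBA ⇒ CCA·A·A·ABB
    A ↦ ABB
    B ↦ A
    C ↦ CCA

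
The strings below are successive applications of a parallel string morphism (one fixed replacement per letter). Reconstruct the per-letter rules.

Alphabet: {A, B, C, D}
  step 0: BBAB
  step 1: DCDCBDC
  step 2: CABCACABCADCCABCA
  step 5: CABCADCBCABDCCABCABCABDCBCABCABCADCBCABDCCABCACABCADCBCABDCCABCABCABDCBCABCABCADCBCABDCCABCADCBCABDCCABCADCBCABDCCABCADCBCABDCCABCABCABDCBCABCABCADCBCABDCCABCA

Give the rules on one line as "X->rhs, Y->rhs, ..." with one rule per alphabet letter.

  step 1 ⇒ step 2: DCDCBDC ⇒ CA·BCA·CA·BCA·DC·CA·BCA
    B ↦ DC
    C ↦ BCA
    D ↦ CA
  step 0 ⇒ step 1: BBAB ⇒ DC·DC·B·DC
    A ↦ B

A->B, B->DC, C->BCA, D->CA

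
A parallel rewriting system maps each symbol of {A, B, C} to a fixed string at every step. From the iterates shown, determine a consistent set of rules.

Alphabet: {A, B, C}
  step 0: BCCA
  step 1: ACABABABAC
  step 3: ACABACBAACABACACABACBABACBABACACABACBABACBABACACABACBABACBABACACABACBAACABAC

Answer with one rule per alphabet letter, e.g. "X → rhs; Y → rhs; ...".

A->BAC, B->ACA, C->BA

  step 0 ⇒ step 1: BCCA ⇒ ACA·BA·BA·BAC
    A ↦ BAC
    B ↦ ACA
    C ↦ BA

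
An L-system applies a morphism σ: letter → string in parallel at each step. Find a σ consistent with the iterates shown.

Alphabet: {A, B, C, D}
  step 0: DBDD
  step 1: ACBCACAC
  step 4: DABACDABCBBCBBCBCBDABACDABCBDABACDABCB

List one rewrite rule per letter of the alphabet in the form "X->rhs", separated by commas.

A->DA, B->BC, C->B, D->AC

  step 0 ⇒ step 1: DBDD ⇒ AC·BC·AC·AC
    B ↦ BC
    D ↦ AC
    A ↦ DA  (constrained at step 1)
    C ↦ B  (constrained at step 1)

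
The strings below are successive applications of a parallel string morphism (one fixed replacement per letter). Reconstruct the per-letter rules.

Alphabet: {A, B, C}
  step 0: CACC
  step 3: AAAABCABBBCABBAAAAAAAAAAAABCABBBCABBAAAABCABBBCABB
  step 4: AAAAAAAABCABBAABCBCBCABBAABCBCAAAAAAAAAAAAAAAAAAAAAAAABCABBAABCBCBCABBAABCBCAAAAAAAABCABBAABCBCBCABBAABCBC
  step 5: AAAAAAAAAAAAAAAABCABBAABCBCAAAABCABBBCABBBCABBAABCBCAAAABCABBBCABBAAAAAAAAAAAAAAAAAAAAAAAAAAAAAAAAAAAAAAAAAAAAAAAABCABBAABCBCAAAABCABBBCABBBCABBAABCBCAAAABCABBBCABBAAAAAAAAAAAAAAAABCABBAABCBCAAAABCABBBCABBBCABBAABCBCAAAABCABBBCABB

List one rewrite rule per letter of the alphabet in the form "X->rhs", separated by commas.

A->AA, B->BC, C->ABB

  step 4 ⇒ step 5: AAAAAAAABCABBAABCBCBCABBAABCBCAAAAAAAAAAAAAAAAAAAAAAAABCABBAABCBCBCABBAABCBCAAAAAAAABCABBAABCBCBCABBAABCBC ⇒ AA·AA·AA·AA·AA·AA·AA·AA·BC·ABB·AA·BC·BC·AA·AA·BC·ABB·BC·ABB·BC·ABB·AA·BC·BC·AA·AA·BC·ABB·BC·ABB·AA·AA·AA·AA·AA·AA·AA·AA·AA·AA·AA·AA·AA·AA·AA·AA·AA·AA·AA·AA·AA·AA·AA·AA·BC·ABB·AA·BC·BC·AA·AA·BC·ABB·BC·ABB·BC·ABB·AA·BC·BC·AA·AA·BC·ABB·BC·ABB·AA·AA·AA·AA·AA·AA·AA·AA·BC·ABB·AA·BC·BC·AA·AA·BC·ABB·BC·ABB·BC·ABB·AA·BC·BC·AA·AA·BC·ABB·BC·ABB
    A ↦ AA
    B ↦ BC
    C ↦ ABB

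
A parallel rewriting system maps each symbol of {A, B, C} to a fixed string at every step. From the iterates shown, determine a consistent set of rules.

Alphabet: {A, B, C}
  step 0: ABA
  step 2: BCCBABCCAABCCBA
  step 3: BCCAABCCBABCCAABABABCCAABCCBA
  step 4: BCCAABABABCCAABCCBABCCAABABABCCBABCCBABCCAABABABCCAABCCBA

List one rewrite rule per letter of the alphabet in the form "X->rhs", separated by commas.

  step 3 ⇒ step 4: BCCAABCCBABCCAABABABCCAABCCBA ⇒ BCC·A·A·BA·BA·BCC·A·A·BCC·BA·BCC·A·A·BA·BA·BCC·BA·BCC·BA·BCC·A·A·BA·BA·BCC·A·A·BCC·BA
    A ↦ BA
    B ↦ BCC
    C ↦ A

A->BA, B->BCC, C->A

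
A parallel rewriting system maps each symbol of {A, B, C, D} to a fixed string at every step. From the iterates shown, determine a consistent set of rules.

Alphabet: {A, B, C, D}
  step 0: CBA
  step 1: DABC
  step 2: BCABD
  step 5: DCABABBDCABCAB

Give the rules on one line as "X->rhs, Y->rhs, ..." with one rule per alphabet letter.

A->C, B->AB, C->D, D->B

  step 1 ⇒ step 2: DABC ⇒ B·C·AB·D
    A ↦ C
    B ↦ AB
    C ↦ D
    D ↦ B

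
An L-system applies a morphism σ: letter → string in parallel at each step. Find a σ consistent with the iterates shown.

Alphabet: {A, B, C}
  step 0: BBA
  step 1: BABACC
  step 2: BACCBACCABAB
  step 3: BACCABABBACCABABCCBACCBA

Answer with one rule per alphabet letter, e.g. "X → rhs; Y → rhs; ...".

  step 2 ⇒ step 3: BACCBACCABAB ⇒ BA·CC·AB·AB·BA·CC·AB·AB·CC·BA·CC·BA
    A ↦ CC
    B ↦ BA
    C ↦ AB

A->CC, B->BA, C->AB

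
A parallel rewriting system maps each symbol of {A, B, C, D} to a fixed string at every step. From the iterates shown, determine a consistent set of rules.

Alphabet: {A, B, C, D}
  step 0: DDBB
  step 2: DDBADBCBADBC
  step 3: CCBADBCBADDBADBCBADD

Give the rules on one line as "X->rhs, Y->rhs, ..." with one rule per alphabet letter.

A->B, B->BAD, C->D, D->C

  step 2 ⇒ step 3: DDBADBCBADBC ⇒ C·C·BAD·B·C·BAD·D·BAD·B·C·BAD·D
    A ↦ B
    B ↦ BAD
    C ↦ D
    D ↦ C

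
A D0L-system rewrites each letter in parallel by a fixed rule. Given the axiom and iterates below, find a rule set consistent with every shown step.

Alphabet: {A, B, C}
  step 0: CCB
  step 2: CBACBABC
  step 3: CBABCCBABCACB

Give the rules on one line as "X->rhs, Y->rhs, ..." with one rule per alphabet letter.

A->BC, B->A, C->CB

  step 2 ⇒ step 3: CBACBABC ⇒ CB·A·BC·CB·A·BC·A·CB
    A ↦ BC
    B ↦ A
    C ↦ CB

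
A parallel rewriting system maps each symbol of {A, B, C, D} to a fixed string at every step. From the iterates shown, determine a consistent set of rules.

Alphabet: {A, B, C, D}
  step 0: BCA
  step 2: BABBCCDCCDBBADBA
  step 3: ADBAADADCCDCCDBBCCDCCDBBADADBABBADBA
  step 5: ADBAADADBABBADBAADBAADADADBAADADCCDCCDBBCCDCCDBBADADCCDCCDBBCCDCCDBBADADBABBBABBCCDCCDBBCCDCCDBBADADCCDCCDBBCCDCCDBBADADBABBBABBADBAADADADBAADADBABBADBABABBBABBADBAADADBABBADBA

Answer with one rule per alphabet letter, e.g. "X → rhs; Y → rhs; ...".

A->BA, B->AD, C->CCD, D->BB

  step 2 ⇒ step 3: BABBCCDCCDBBADBA ⇒ AD·BA·AD·AD·CCD·CCD·BB·CCD·CCD·BB·AD·AD·BA·BB·AD·BA
    A ↦ BA
    B ↦ AD
    C ↦ CCD
    D ↦ BB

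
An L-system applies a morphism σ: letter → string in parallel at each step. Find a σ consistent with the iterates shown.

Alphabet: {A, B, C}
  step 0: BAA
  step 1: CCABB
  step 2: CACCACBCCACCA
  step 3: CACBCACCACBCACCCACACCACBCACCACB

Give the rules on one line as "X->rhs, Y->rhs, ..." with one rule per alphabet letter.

  step 2 ⇒ step 3: CACCACBCCACCA ⇒ CAC·B·CAC·CAC·B·CAC·CCA·CAC·CAC·B·CAC·CAC·B
    A ↦ B
    B ↦ CCA
    C ↦ CAC

A->B, B->CCA, C->CAC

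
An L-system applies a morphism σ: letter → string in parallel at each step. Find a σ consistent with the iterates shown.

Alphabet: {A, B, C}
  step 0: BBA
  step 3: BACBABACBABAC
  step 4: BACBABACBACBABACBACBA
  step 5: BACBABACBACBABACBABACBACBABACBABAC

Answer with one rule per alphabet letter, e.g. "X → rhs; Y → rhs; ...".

  step 4 ⇒ step 5: BACBABACBACBABACBACBA ⇒ BA·C·BA·BA·C·BA·C·BA·BA·C·BA·BA·C·BA·C·BA·BA·C·BA·BA·C
    A ↦ C
    B ↦ BA
    C ↦ BA

A->C, B->BA, C->BA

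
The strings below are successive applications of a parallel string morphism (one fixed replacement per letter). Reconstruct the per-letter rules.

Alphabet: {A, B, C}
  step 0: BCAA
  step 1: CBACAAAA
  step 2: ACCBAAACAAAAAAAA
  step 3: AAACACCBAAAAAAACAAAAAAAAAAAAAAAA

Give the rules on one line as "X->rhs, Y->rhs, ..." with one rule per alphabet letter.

A->AA, B->CB, C->AC

  step 2 ⇒ step 3: ACCBAAACAAAAAAAA ⇒ AA·AC·AC·CB·AA·AA·AA·AC·AA·AA·AA·AA·AA·AA·AA·AA
    A ↦ AA
    B ↦ CB
    C ↦ AC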